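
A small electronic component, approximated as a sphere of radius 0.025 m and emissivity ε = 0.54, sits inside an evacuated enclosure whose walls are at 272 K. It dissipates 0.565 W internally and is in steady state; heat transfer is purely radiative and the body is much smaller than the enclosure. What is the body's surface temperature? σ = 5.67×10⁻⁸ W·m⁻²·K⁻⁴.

T ≈ 297 K

For a small grey body in a large enclosure, net radiated power = εσA(T⁴ − T_w⁴).
Steady state: P = εσA(T⁴ − T_w⁴) with A = 4πr² = 0.007854 m².
T⁴ = P/(εσA) + T_w⁴ = 0.565/(0.54·5.67×10⁻⁸·0.007854) + (272)⁴
    = 2.350×10⁹ + 5.474×10⁹ = 7.823×10⁹ K⁴.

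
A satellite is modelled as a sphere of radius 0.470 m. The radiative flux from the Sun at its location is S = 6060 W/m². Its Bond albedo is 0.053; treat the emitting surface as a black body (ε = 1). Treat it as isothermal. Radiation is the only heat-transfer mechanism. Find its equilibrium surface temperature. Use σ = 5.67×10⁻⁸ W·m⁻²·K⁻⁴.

At equilibrium, absorbed power = emitted power.
Absorbing cross-section = πr² = 0.6940 m²; emitting surface = 4πr² = 2.776 m² (ratio 4).
(1−a)S·A_cross = εσ·A_surf·T⁴  ⇒  T⁴ = (1−a)S/(4σ).
T⁴ = 0.947·6060/(4·5.67×10⁻⁸) = 2.530×10¹⁰ K⁴.
T = (2.530×10¹⁰)^(1/4).

T ≈ 399 K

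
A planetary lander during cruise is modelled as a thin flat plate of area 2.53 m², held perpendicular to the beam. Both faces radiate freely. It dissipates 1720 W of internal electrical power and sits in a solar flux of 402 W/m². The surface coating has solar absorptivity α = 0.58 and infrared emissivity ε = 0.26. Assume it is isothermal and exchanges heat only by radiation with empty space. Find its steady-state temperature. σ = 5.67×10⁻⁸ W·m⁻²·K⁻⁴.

T ≈ 419 K

At steady state, absorbed solar power + internal power = radiated power.
Absorbed: α·S·A_cross = 0.58·402·2.530 = 589.9 W (cross-section A).
Total input = 589.9 + 1720 = 2310 W.
Radiated: εσ·A_surf·T⁴ with A_surf = 2A = 5.060 m².
T⁴ = 2310/(0.26·5.67×10⁻⁸·5.060) = 3.097×10¹⁰ K⁴.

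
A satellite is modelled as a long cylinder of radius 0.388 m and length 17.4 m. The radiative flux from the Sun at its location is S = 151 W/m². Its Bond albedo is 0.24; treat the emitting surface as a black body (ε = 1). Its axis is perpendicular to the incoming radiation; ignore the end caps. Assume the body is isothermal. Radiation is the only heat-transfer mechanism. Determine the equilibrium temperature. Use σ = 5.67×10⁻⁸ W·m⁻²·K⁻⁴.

At equilibrium, absorbed power = emitted power.
Absorbing cross-section = 2rL = 13.50 m²; emitting surface = 2πrL = 42.42 m² (ratio π).
(1−a)S·A_cross = εσ·A_surf·T⁴  ⇒  T⁴ = (1−a)S/(πσ).
T⁴ = 0.760·151/(π·5.67×10⁻⁸) = 6.443×10⁸ K⁴.
T = (6.443×10⁸)^(1/4).

T ≈ 159 K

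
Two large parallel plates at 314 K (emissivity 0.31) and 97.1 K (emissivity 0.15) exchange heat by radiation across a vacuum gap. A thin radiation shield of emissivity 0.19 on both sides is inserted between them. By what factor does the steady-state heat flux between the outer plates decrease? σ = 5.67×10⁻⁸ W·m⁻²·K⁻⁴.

Without shield: q₀ = σΔ(T⁴)/(1/ε₁+1/ε₂−1) with denominator 8.892.
With shield the two gaps are in series; the resistances add: (1/ε₁+1/ε_s−1)+(1/ε_s+1/ε₂−1) = 7.489+10.93 = 18.42.
Heat-flux ratio q₀/q = 18.42/8.892.

factor ≈ 2.07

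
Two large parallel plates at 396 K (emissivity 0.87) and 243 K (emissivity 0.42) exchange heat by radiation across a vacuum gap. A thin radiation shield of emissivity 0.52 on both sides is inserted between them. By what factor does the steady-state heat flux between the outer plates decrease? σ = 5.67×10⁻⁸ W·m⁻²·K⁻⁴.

Without shield: q₀ = σΔ(T⁴)/(1/ε₁+1/ε₂−1) with denominator 2.530.
With shield the two gaps are in series; the resistances add: (1/ε₁+1/ε_s−1)+(1/ε_s+1/ε₂−1) = 2.073+3.304 = 5.377.
Heat-flux ratio q₀/q = 5.377/2.530.

factor ≈ 2.12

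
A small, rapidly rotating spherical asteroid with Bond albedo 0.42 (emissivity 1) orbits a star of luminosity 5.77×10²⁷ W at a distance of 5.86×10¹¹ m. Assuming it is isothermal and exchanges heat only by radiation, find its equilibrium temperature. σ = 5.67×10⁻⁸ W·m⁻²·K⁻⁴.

First find the stellar flux at distance d: S = L/(4πd²) = 5.77×10²⁷/(4π·(5.86×10¹¹)²) = 1337 W/m².
For an isothermal sphere, absorbed (1−a)S·πr² = emitted σ·4πr²·T⁴, so T⁴ = (1−a)S/(4σ).
T⁴ = 0.580·1337/(4·5.67×10⁻⁸) = 3.419×10⁹ K⁴.

T ≈ 242 K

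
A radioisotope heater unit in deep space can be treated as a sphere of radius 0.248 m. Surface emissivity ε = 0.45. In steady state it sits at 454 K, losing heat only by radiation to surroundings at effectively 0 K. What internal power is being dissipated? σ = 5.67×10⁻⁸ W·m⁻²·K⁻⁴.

P ≈ 838 W

Steady state: P = εσA T⁴.
A = 4πr² = 0.7729 m²; T⁴ = (454)⁴ = 4.248×10¹⁰ K⁴.
P = 0.45 × 5.67×10⁻⁸ × 0.7729 × 4.248×10¹⁰.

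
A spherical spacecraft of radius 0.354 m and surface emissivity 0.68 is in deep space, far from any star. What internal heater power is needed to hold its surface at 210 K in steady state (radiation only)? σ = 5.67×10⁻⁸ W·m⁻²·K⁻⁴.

P = εσ·4πr²·T⁴.
4πr² = 1.575 m²; T⁴ = 1.945×10⁹ K⁴.
P = 0.68·5.67×10⁻⁸·1.575·1.945×10⁹.

P ≈ 118 W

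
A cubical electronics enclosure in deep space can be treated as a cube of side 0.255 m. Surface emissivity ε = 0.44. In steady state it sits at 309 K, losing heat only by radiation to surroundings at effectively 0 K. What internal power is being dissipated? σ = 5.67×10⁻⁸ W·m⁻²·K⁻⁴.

P ≈ 88.7 W

Steady state: P = εσA T⁴.
A = 6L² = 0.3901 m²; T⁴ = (309)⁴ = 9.117×10⁹ K⁴.
P = 0.44 × 5.67×10⁻⁸ × 0.3901 × 9.117×10⁹.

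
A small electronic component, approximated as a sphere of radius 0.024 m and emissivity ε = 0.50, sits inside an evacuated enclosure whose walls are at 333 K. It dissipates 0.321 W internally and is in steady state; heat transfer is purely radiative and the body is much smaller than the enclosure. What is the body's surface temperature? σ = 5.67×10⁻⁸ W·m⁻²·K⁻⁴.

For a small grey body in a large enclosure, net radiated power = εσA(T⁴ − T_w⁴).
Steady state: P = εσA(T⁴ − T_w⁴) with A = 4πr² = 0.007238 m².
T⁴ = P/(εσA) + T_w⁴ = 0.321/(0.50·5.67×10⁻⁸·0.007238) + (333)⁴
    = 1.564×10⁹ + 1.230×10¹⁰ = 1.386×10¹⁰ K⁴.

T ≈ 343 K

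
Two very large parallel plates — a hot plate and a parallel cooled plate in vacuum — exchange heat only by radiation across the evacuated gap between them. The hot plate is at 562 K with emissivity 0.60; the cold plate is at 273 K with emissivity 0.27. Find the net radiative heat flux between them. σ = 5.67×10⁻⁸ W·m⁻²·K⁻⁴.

For two infinite grey parallel plates, q = σ(T₁⁴ − T₂⁴)/(1/ε₁ + 1/ε₂ − 1).
T₁⁴ − T₂⁴ = 9.976×10¹⁰ − 5.555×10⁹ = 9.420×10¹⁰ K⁴.
1/ε₁ + 1/ε₂ − 1 = 1.667 + 3.704 − 1 = 4.370.
q = 5.67×10⁻⁸ × 9.420×10¹⁰ / 4.370.

q ≈ 1220 W/m²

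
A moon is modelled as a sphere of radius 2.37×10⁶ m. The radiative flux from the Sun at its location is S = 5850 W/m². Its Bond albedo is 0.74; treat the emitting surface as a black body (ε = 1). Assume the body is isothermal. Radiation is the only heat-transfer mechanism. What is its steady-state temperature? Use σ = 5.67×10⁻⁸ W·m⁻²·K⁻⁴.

At equilibrium, absorbed power = emitted power.
Absorbing cross-section = πr² = 1.765×10¹³ m²; emitting surface = 4πr² = 7.058×10¹³ m² (ratio 4).
(1−a)S·A_cross = εσ·A_surf·T⁴  ⇒  T⁴ = (1−a)S/(4σ).
T⁴ = 0.260·5850/(4·5.67×10⁻⁸) = 6.706×10⁹ K⁴.
T = (6.706×10⁹)^(1/4).

T ≈ 286 K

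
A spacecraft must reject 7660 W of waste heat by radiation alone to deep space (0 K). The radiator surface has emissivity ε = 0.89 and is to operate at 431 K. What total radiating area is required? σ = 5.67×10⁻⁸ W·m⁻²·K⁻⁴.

P = εσA T⁴ ⇒ A = P/(εσT⁴).
T⁴ = 3.451×10¹⁰ K⁴.
A = 7660/(0.89 × 5.67×10⁻⁸ × 3.451×10¹⁰).

A ≈ 4.40 m²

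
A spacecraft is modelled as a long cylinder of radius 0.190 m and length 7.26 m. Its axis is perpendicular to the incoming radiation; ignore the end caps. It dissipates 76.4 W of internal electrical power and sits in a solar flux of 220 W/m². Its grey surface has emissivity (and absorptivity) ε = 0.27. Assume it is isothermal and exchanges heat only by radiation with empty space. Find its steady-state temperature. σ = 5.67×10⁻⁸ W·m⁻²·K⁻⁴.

T ≈ 206 K

At steady state, absorbed solar power + internal power = radiated power.
Absorbed: α·S·A_cross = 0.27·220·2.759 = 163.9 W (cross-section 2rL).
Total input = 163.9 + 76.4 = 240.3 W.
Radiated: εσ·A_surf·T⁴ with A_surf = 2πrL = 8.667 m².
T⁴ = 240.3/(0.27·5.67×10⁻⁸·8.667) = 1.811×10⁹ K⁴.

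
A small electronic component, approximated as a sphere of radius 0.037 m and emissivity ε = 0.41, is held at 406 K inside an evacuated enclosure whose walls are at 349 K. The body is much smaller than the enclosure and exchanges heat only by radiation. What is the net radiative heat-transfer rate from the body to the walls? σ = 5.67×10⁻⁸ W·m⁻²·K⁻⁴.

P_net ≈ 4.93 W

For a small grey body in a large enclosure: P_net = εσA(T_body⁴ − T_wall⁴).
A = 4πr² = 0.01720 m²; T_body⁴ − T_wall⁴ = 2.717×10¹⁰ − 1.484×10¹⁰ = 1.234×10¹⁰ K⁴.
|P_net| = 0.41·5.67×10⁻⁸·0.01720·1.234×10¹⁰.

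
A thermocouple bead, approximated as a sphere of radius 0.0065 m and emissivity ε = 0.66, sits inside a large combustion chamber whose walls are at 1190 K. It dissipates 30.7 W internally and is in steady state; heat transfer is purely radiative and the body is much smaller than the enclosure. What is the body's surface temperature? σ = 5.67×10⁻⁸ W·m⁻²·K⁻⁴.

For a small grey body in a large enclosure, net radiated power = εσA(T⁴ − T_w⁴).
Steady state: P = εσA(T⁴ − T_w⁴) with A = 4πr² = 5.309×10⁻⁴ m².
T⁴ = P/(εσA) + T_w⁴ = 30.7/(0.66·5.67×10⁻⁸·5.309×10⁻⁴) + (1190)⁴
    = 1.545×10¹² + 2.005×10¹² = 3.551×10¹² K⁴.

T ≈ 1370 K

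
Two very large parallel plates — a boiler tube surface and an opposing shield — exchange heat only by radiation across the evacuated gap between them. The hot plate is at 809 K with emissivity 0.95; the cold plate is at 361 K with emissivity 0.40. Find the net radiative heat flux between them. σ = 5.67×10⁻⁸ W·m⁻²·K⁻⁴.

q ≈ 9140 W/m²

For two infinite grey parallel plates, q = σ(T₁⁴ − T₂⁴)/(1/ε₁ + 1/ε₂ − 1).
T₁⁴ − T₂⁴ = 4.283×10¹¹ − 1.698×10¹⁰ = 4.114×10¹¹ K⁴.
1/ε₁ + 1/ε₂ − 1 = 1.053 + 2.500 − 1 = 2.553.
q = 5.67×10⁻⁸ × 4.114×10¹¹ / 2.553.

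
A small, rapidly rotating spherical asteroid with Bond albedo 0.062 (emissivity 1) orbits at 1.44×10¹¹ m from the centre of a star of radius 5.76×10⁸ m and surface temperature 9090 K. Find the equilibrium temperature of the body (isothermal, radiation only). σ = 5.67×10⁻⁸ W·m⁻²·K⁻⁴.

T ≈ 400 K

The star's surface emits σT_*⁴; at distance d the flux is S = σT_*⁴(R_*/d)².
S = 5.67×10⁻⁸·(9090)⁴·(5.76×10⁸/1.44×10¹¹)² = 6194 W/m².
For an isothermal sphere T⁴ = (1−a)S/(4σ) = 2.562×10¹⁰ K⁴.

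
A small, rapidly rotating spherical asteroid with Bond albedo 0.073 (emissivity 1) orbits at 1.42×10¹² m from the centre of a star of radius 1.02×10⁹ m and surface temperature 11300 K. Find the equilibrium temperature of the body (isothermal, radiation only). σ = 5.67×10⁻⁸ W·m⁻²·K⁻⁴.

The star's surface emits σT_*⁴; at distance d the flux is S = σT_*⁴(R_*/d)².
S = 5.67×10⁻⁸·(11300)⁴·(1.02×10⁹/1.42×10¹²)² = 477.0 W/m².
For an isothermal sphere T⁴ = (1−a)S/(4σ) = 1.950×10⁹ K⁴.

T ≈ 210 K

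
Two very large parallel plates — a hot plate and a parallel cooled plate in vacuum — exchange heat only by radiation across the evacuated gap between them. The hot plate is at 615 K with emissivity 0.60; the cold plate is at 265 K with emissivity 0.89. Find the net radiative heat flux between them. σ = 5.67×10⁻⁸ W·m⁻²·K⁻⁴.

q ≈ 4370 W/m²

For two infinite grey parallel plates, q = σ(T₁⁴ − T₂⁴)/(1/ε₁ + 1/ε₂ − 1).
T₁⁴ − T₂⁴ = 1.431×10¹¹ − 4.932×10⁹ = 1.381×10¹¹ K⁴.
1/ε₁ + 1/ε₂ − 1 = 1.667 + 1.124 − 1 = 1.790.
q = 5.67×10⁻⁸ × 1.381×10¹¹ / 1.790.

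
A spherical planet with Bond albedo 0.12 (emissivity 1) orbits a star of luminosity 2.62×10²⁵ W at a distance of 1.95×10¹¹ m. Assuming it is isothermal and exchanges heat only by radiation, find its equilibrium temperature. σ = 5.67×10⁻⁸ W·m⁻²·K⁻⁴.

T ≈ 121 K

First find the stellar flux at distance d: S = L/(4πd²) = 2.62×10²⁵/(4π·(1.95×10¹¹)²) = 54.83 W/m².
For an isothermal sphere, absorbed (1−a)S·πr² = emitted σ·4πr²·T⁴, so T⁴ = (1−a)S/(4σ).
T⁴ = 0.880·54.83/(4·5.67×10⁻⁸) = 2.127×10⁸ K⁴.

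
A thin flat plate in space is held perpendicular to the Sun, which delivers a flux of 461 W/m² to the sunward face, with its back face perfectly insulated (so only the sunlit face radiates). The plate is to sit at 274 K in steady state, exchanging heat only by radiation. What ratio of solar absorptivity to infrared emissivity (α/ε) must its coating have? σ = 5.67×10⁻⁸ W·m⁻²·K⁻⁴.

Balance: αS·A = εσ·1A·T⁴ ⇒ α/ε = σT⁴/S.
α/ε = 5.67×10⁻⁸·(274)⁴/461 = 5.67×10⁻⁸·5.636×10⁹/461.

α/ε ≈ 0.693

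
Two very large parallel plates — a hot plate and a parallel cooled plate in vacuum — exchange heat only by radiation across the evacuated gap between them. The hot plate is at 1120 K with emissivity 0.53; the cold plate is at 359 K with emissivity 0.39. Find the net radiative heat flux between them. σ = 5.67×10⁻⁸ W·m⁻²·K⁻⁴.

For two infinite grey parallel plates, q = σ(T₁⁴ − T₂⁴)/(1/ε₁ + 1/ε₂ − 1).
T₁⁴ − T₂⁴ = 1.574×10¹² − 1.661×10¹⁰ = 1.557×10¹² K⁴.
1/ε₁ + 1/ε₂ − 1 = 1.887 + 2.564 − 1 = 3.451.
q = 5.67×10⁻⁸ × 1.557×10¹² / 3.451.

q ≈ 25600 W/m²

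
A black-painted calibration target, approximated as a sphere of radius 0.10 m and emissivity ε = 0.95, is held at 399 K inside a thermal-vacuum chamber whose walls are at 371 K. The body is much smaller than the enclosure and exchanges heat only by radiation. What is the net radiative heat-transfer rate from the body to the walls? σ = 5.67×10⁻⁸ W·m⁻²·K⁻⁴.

P_net ≈ 43.3 W

For a small grey body in a large enclosure: P_net = εσA(T_body⁴ − T_wall⁴).
A = 4πr² = 0.1257 m²; T_body⁴ − T_wall⁴ = 2.534×10¹⁰ − 1.895×10¹⁰ = 6.400×10⁹ K⁴.
|P_net| = 0.95·5.67×10⁻⁸·0.1257·6.400×10⁹.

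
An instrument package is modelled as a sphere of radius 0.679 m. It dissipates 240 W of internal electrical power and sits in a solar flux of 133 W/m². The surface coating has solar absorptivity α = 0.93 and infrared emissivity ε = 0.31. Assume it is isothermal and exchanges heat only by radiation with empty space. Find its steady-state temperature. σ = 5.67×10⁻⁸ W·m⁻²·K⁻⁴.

T ≈ 253 K

At steady state, absorbed solar power + internal power = radiated power.
Absorbed: α·S·A_cross = 0.93·133·1.448 = 179.2 W (cross-section πr²).
Total input = 179.2 + 240 = 419.2 W.
Radiated: εσ·A_surf·T⁴ with A_surf = 4πr² = 5.794 m².
T⁴ = 419.2/(0.31·5.67×10⁻⁸·5.794) = 4.116×10⁹ K⁴.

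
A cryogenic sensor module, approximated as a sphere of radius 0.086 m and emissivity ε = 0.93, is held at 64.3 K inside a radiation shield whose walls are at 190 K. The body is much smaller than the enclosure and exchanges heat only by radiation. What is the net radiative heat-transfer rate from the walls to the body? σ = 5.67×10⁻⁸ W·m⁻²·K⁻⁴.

P_net ≈ 6.30 W

For a small grey body in a large enclosure: P_net = εσA(T_body⁴ − T_wall⁴).
A = 4πr² = 0.09294 m²; T_body⁴ − T_wall⁴ = 1.709×10⁷ − 1.303×10⁹ = -1.286×10⁹ K⁴.
|P_net| = 0.93·5.67×10⁻⁸·0.09294·1.286×10⁹.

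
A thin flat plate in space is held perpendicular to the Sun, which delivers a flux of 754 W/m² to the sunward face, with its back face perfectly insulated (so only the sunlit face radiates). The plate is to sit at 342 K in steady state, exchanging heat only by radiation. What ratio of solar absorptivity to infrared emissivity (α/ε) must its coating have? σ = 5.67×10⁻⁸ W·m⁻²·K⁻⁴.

α/ε ≈ 1.03

Balance: αS·A = εσ·1A·T⁴ ⇒ α/ε = σT⁴/S.
α/ε = 5.67×10⁻⁸·(342)⁴/754 = 5.67×10⁻⁸·1.368×10¹⁰/754.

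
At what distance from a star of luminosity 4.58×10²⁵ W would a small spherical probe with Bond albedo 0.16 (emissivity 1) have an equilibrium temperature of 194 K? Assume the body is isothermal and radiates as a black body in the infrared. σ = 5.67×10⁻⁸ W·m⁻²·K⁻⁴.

d ≈ 9.76×10¹⁰ m

For an isothermal black-emitting sphere, (1−a)S·πr² = σ·4πr²·T⁴ ⇒ S = 4σT⁴/(1−a).
S = 4·5.67×10⁻⁸·(194)⁴/0.840 = 382.4 W/m².
Flux falls as S = L/(4πd²), so d = √(L/(4πS)) = √(4.58×10²⁵/(4π·382.4)).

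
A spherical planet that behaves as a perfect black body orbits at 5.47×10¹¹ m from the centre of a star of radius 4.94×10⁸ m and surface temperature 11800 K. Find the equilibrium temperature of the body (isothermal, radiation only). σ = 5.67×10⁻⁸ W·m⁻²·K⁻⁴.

T ≈ 251 K

The star's surface emits σT_*⁴; at distance d the flux is S = σT_*⁴(R_*/d)².
S = 5.67×10⁻⁸·(11800)⁴·(4.94×10⁸/5.47×10¹¹)² = 896.6 W/m².
For an isothermal sphere T⁴ = (1−a)S/(4σ) = 3.953×10⁹ K⁴.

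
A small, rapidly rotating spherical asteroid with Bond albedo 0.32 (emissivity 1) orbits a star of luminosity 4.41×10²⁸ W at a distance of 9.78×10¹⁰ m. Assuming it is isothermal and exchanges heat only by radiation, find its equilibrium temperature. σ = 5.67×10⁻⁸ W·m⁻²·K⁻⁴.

T ≈ 1020 K

First find the stellar flux at distance d: S = L/(4πd²) = 4.41×10²⁸/(4π·(9.78×10¹⁰)²) = 3.669×10⁵ W/m².
For an isothermal sphere, absorbed (1−a)S·πr² = emitted σ·4πr²·T⁴, so T⁴ = (1−a)S/(4σ).
T⁴ = 0.680·3.669×10⁵/(4·5.67×10⁻⁸) = 1.100×10¹² K⁴.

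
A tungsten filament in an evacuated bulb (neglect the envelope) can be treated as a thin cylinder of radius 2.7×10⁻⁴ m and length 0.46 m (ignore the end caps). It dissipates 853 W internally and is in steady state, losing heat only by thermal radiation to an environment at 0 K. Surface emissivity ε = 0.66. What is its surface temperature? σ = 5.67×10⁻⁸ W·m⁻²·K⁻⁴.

T ≈ 2320 K

Steady state: internal power = radiated power, P = εσA T⁴.
Radiating area A = 2πrL = 7.804×10⁻⁴ m².
T⁴ = P/(εσA) = 853/(0.66·5.67×10⁻⁸·7.804×10⁻⁴) = 2.921×10¹³ K⁴.
T = (2.921×10¹³)^(1/4).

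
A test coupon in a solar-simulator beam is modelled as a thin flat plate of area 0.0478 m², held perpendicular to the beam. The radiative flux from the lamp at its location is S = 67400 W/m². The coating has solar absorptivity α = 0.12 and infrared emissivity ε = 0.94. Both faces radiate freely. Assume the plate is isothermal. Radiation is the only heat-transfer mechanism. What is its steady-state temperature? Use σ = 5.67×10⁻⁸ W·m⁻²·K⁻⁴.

T ≈ 525 K

At equilibrium, absorbed power = emitted power.
Absorbing cross-section = A = 0.04780 m²; emitting surface = 2A = 0.09560 m² (ratio 2).
αS·A_cross = εσ·A_surf·T⁴  ⇒  T⁴ = αS/(ε·2σ).
T⁴ = 0.120·67400/(0.94·2·5.67×10⁻⁸) = 7.588×10¹⁰ K⁴.
T = (7.588×10¹⁰)^(1/4).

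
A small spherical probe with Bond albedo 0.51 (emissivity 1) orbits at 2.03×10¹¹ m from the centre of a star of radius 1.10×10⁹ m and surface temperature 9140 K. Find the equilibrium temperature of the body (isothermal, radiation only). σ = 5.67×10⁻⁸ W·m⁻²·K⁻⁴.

The star's surface emits σT_*⁴; at distance d the flux is S = σT_*⁴(R_*/d)².
S = 5.67×10⁻⁸·(9140)⁴·(1.10×10⁹/2.03×10¹¹)² = 11620 W/m².
For an isothermal sphere T⁴ = (1−a)S/(4σ) = 2.510×10¹⁰ K⁴.

T ≈ 398 K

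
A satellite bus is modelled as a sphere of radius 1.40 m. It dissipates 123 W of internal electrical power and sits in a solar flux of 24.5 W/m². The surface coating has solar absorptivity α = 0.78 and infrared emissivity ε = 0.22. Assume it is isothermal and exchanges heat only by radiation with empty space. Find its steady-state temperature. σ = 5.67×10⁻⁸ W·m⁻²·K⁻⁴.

At steady state, absorbed solar power + internal power = radiated power.
Absorbed: α·S·A_cross = 0.78·24.5·6.158 = 117.7 W (cross-section πr²).
Total input = 117.7 + 123 = 240.7 W.
Radiated: εσ·A_surf·T⁴ with A_surf = 4πr² = 24.63 m².
T⁴ = 240.7/(0.22·5.67×10⁻⁸·24.63) = 7.833×10⁸ K⁴.

T ≈ 167 K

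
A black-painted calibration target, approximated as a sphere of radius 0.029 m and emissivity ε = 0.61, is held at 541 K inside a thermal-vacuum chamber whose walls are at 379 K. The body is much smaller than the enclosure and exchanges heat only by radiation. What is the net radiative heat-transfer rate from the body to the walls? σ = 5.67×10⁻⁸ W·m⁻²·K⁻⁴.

For a small grey body in a large enclosure: P_net = εσA(T_body⁴ − T_wall⁴).
A = 4πr² = 0.01057 m²; T_body⁴ − T_wall⁴ = 8.566×10¹⁰ − 2.063×10¹⁰ = 6.503×10¹⁰ K⁴.
|P_net| = 0.61·5.67×10⁻⁸·0.01057·6.503×10¹⁰.

P_net ≈ 23.8 W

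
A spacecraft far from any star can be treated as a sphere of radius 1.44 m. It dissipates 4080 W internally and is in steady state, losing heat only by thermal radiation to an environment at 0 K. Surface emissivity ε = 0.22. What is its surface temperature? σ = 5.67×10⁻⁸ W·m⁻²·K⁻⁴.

Steady state: internal power = radiated power, P = εσA T⁴.
Radiating area A = 4πr² = 26.06 m².
T⁴ = P/(εσA) = 4080/(0.22·5.67×10⁻⁸·26.06) = 1.255×10¹⁰ K⁴.
T = (1.255×10¹⁰)^(1/4).

T ≈ 335 K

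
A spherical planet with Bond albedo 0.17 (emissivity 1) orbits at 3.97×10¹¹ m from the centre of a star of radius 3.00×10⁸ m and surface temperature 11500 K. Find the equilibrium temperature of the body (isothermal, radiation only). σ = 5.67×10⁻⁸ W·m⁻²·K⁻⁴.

The star's surface emits σT_*⁴; at distance d the flux is S = σT_*⁴(R_*/d)².
S = 5.67×10⁻⁸·(11500)⁴·(3.00×10⁸/3.97×10¹¹)² = 566.3 W/m².
For an isothermal sphere T⁴ = (1−a)S/(4σ) = 2.072×10⁹ K⁴.

T ≈ 213 K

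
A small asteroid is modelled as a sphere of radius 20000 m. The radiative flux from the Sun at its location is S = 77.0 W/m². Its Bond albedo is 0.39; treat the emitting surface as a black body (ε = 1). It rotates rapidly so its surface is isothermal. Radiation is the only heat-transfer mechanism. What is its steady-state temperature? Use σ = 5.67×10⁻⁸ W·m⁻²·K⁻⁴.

At equilibrium, absorbed power = emitted power.
Absorbing cross-section = πr² = 1.257×10⁹ m²; emitting surface = 4πr² = 5.027×10⁹ m² (ratio 4).
(1−a)S·A_cross = εσ·A_surf·T⁴  ⇒  T⁴ = (1−a)S/(4σ).
T⁴ = 0.610·77.0/(4·5.67×10⁻⁸) = 2.071×10⁸ K⁴.
T = (2.071×10⁸)^(1/4).

T ≈ 120 K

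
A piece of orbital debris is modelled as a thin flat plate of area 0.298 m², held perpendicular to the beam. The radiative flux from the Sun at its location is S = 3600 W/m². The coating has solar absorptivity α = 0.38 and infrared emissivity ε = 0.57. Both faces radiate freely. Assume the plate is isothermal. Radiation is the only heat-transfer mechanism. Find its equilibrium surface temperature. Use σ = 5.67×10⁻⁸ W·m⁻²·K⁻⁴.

T ≈ 381 K

At equilibrium, absorbed power = emitted power.
Absorbing cross-section = A = 0.2980 m²; emitting surface = 2A = 0.5960 m² (ratio 2).
αS·A_cross = εσ·A_surf·T⁴  ⇒  T⁴ = αS/(ε·2σ).
T⁴ = 0.380·3600/(0.57·2·5.67×10⁻⁸) = 2.116×10¹⁰ K⁴.
T = (2.116×10¹⁰)^(1/4).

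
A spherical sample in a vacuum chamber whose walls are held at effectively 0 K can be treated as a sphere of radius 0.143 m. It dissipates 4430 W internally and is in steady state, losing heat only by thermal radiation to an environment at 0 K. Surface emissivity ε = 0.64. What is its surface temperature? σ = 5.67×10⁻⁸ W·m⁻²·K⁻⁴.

T ≈ 830 K

Steady state: internal power = radiated power, P = εσA T⁴.
Radiating area A = 4πr² = 0.2570 m².
T⁴ = P/(εσA) = 4430/(0.64·5.67×10⁻⁸·0.2570) = 4.751×10¹¹ K⁴.
T = (4.751×10¹¹)^(1/4).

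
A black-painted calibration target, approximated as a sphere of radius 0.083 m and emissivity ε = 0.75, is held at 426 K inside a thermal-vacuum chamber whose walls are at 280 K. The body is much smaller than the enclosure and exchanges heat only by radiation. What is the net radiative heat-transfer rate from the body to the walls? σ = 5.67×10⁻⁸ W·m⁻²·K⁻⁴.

For a small grey body in a large enclosure: P_net = εσA(T_body⁴ − T_wall⁴).
A = 4πr² = 0.08657 m²; T_body⁴ − T_wall⁴ = 3.293×10¹⁰ − 6.147×10⁹ = 2.679×10¹⁰ K⁴.
|P_net| = 0.75·5.67×10⁻⁸·0.08657·2.679×10¹⁰.

P_net ≈ 98.6 W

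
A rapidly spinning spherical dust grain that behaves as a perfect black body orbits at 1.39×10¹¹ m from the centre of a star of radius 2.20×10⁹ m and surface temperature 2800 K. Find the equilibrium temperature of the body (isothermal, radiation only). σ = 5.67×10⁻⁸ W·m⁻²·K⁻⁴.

The star's surface emits σT_*⁴; at distance d the flux is S = σT_*⁴(R_*/d)².
S = 5.67×10⁻⁸·(2800)⁴·(2.20×10⁹/1.39×10¹¹)² = 873.0 W/m².
For an isothermal sphere T⁴ = (1−a)S/(4σ) = 3.849×10⁹ K⁴.

T ≈ 249 K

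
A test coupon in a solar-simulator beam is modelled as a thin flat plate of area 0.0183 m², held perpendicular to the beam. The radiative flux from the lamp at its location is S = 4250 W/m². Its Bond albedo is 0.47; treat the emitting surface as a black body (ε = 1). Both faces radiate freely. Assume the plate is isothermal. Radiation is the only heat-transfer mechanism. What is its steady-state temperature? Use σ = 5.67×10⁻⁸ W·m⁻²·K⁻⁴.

At equilibrium, absorbed power = emitted power.
Absorbing cross-section = A = 0.01830 m²; emitting surface = 2A = 0.03660 m² (ratio 2).
(1−a)S·A_cross = εσ·A_surf·T⁴  ⇒  T⁴ = (1−a)S/(2σ).
T⁴ = 0.530·4250/(2·5.67×10⁻⁸) = 1.986×10¹⁰ K⁴.
T = (1.986×10¹⁰)^(1/4).

T ≈ 375 K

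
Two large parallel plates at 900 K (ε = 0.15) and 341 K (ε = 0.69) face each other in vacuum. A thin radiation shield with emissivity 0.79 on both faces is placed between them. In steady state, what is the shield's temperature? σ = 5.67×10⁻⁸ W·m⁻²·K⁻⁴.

T_s ≈ 613 K

In steady state the net flux on the hot side equals that on the cold side.
σ(T₁⁴−T_s⁴)/D₁ = σ(T_s⁴−T₂⁴)/D₂, with D₁ = 1/ε₁+1/ε_s−1 = 6.932, D₂ = 1/ε_s+1/ε₂−1 = 1.715.
Solve for T_s⁴: T_s⁴ = (D₂·T₁⁴ + D₁·T₂⁴)/(D₁+D₂) = 1.410×10¹¹ K⁴.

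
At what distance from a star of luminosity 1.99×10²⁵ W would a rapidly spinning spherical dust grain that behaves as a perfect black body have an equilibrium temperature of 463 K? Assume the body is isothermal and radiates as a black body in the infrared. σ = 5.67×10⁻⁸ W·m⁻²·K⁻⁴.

d ≈ 1.23×10¹⁰ m

For an isothermal black-emitting sphere, (1−a)S·πr² = σ·4πr²·T⁴ ⇒ S = 4σT⁴/(1−a).
S = 4·5.67×10⁻⁸·(463)⁴/1.00 = 10420 W/m².
Flux falls as S = L/(4πd²), so d = √(L/(4πS)) = √(1.99×10²⁵/(4π·10420)).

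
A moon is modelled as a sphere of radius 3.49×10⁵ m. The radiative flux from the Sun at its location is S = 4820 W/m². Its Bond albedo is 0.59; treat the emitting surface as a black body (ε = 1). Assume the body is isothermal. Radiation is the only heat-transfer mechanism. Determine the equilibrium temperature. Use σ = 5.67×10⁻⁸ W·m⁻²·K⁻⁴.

At equilibrium, absorbed power = emitted power.
Absorbing cross-section = πr² = 3.826×10¹¹ m²; emitting surface = 4πr² = 1.531×10¹² m² (ratio 4).
(1−a)S·A_cross = εσ·A_surf·T⁴  ⇒  T⁴ = (1−a)S/(4σ).
T⁴ = 0.410·4820/(4·5.67×10⁻⁸) = 8.713×10⁹ K⁴.
T = (8.713×10⁹)^(1/4).

T ≈ 306 K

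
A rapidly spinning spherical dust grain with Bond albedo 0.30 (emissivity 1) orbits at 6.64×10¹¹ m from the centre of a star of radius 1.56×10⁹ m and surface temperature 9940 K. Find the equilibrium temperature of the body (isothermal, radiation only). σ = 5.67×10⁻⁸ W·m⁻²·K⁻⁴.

T ≈ 312 K

The star's surface emits σT_*⁴; at distance d the flux is S = σT_*⁴(R_*/d)².
S = 5.67×10⁻⁸·(9940)⁴·(1.56×10⁹/6.64×10¹¹)² = 3055 W/m².
For an isothermal sphere T⁴ = (1−a)S/(4σ) = 9.430×10⁹ K⁴.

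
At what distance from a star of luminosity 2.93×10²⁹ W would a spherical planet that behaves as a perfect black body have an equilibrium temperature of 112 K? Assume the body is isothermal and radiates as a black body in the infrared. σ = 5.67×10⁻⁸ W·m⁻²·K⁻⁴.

d ≈ 2.56×10¹³ m

For an isothermal black-emitting sphere, (1−a)S·πr² = σ·4πr²·T⁴ ⇒ S = 4σT⁴/(1−a).
S = 4·5.67×10⁻⁸·(112)⁴/1.00 = 35.69 W/m².
Flux falls as S = L/(4πd²), so d = √(L/(4πS)) = √(2.93×10²⁹/(4π·35.69)).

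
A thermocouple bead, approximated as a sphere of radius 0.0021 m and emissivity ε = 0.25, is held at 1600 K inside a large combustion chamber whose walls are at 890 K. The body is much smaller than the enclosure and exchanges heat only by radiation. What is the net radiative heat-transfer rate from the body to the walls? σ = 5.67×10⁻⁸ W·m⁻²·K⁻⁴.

P_net ≈ 4.66 W

For a small grey body in a large enclosure: P_net = εσA(T_body⁴ − T_wall⁴).
A = 4πr² = 5.542×10⁻⁵ m²; T_body⁴ − T_wall⁴ = 6.554×10¹² − 6.274×10¹¹ = 5.926×10¹² K⁴.
|P_net| = 0.25·5.67×10⁻⁸·5.542×10⁻⁵·5.926×10¹².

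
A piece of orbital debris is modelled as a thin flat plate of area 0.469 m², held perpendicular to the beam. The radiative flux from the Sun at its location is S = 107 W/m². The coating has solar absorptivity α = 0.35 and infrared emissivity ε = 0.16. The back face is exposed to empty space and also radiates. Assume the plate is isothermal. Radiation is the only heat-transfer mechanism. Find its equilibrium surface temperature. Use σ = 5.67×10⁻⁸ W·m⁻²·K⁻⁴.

At equilibrium, absorbed power = emitted power.
Absorbing cross-section = A = 0.4690 m²; emitting surface = 2A = 0.9380 m² (ratio 2).
αS·A_cross = εσ·A_surf·T⁴  ⇒  T⁴ = αS/(ε·2σ).
T⁴ = 0.350·107/(0.16·2·5.67×10⁻⁸) = 2.064×10⁹ K⁴.
T = (2.064×10⁹)^(1/4).

T ≈ 213 K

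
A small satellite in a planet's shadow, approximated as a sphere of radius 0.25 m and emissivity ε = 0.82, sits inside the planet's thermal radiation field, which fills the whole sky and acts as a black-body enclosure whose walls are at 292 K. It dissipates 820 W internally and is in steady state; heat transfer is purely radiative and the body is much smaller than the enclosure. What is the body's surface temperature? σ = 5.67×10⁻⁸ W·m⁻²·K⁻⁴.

For a small grey body in a large enclosure, net radiated power = εσA(T⁴ − T_w⁴).
Steady state: P = εσA(T⁴ − T_w⁴) with A = 4πr² = 0.7854 m².
T⁴ = P/(εσA) + T_w⁴ = 820/(0.82·5.67×10⁻⁸·0.7854) + (292)⁴
    = 2.246×10¹⁰ + 7.270×10⁹ = 2.973×10¹⁰ K⁴.

T ≈ 415 K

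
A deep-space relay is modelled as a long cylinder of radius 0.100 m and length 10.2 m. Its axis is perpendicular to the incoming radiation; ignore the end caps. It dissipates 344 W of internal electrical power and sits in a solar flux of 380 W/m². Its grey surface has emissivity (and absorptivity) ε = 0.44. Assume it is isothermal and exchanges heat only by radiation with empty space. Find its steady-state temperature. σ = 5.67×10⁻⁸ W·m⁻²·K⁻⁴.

T ≈ 256 K

At steady state, absorbed solar power + internal power = radiated power.
Absorbed: α·S·A_cross = 0.44·380·2.040 = 341.1 W (cross-section 2rL).
Total input = 341.1 + 344 = 685.1 W.
Radiated: εσ·A_surf·T⁴ with A_surf = 2πrL = 6.409 m².
T⁴ = 685.1/(0.44·5.67×10⁻⁸·6.409) = 4.285×10⁹ K⁴.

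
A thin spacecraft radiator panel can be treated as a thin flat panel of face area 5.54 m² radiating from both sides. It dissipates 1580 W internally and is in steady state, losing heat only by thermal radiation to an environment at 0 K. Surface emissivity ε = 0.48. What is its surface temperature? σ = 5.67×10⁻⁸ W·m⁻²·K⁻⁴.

Steady state: internal power = radiated power, P = εσA T⁴.
Radiating area A = 2·5.54 = 11.08 m².
T⁴ = P/(εσA) = 1580/(0.48·5.67×10⁻⁸·11.08) = 5.240×10⁹ K⁴.
T = (5.240×10⁹)^(1/4).

T ≈ 269 K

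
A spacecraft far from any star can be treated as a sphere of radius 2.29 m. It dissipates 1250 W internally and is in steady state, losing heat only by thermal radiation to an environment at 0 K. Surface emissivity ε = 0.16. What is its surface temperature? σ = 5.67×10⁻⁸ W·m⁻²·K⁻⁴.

Steady state: internal power = radiated power, P = εσA T⁴.
Radiating area A = 4πr² = 65.90 m².
T⁴ = P/(εσA) = 1250/(0.16·5.67×10⁻⁸·65.90) = 2.091×10⁹ K⁴.
T = (2.091×10⁹)^(1/4).

T ≈ 214 K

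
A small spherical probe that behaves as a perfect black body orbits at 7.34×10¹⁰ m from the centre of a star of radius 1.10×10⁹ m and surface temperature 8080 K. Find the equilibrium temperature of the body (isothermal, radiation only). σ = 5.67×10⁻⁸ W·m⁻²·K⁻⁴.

T ≈ 699 K

The star's surface emits σT_*⁴; at distance d the flux is S = σT_*⁴(R_*/d)².
S = 5.67×10⁻⁸·(8080)⁴·(1.10×10⁹/7.34×10¹⁰)² = 54280 W/m².
For an isothermal sphere T⁴ = (1−a)S/(4σ) = 2.393×10¹¹ K⁴.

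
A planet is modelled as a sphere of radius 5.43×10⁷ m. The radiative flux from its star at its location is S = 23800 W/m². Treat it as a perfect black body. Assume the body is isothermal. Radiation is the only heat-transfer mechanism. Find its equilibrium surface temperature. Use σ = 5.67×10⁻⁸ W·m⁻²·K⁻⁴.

T ≈ 569 K

At equilibrium, absorbed power = emitted power.
Absorbing cross-section = πr² = 9.263×10¹⁵ m²; emitting surface = 4πr² = 3.705×10¹⁶ m² (ratio 4).
S·A_cross = εσ·A_surf·T⁴  ⇒  T⁴ = S/(4σ).
T⁴ = 1.00·23800/(4·5.67×10⁻⁸) = 1.049×10¹¹ K⁴.
T = (1.049×10¹¹)^(1/4).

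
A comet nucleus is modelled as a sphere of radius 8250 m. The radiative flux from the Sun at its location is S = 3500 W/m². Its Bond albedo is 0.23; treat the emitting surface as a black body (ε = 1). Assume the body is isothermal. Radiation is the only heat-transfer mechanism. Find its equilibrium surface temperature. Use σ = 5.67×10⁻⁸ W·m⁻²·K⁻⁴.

At equilibrium, absorbed power = emitted power.
Absorbing cross-section = πr² = 2.138×10⁸ m²; emitting surface = 4πr² = 8.553×10⁸ m² (ratio 4).
(1−a)S·A_cross = εσ·A_surf·T⁴  ⇒  T⁴ = (1−a)S/(4σ).
T⁴ = 0.770·3500/(4·5.67×10⁻⁸) = 1.188×10¹⁰ K⁴.
T = (1.188×10¹⁰)^(1/4).

T ≈ 330 K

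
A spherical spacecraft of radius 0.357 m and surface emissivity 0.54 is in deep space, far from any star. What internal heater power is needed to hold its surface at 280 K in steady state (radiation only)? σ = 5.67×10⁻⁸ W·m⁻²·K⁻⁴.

P = εσ·4πr²·T⁴.
4πr² = 1.602 m²; T⁴ = 6.147×10⁹ K⁴.
P = 0.54·5.67×10⁻⁸·1.602·6.147×10⁹.

P ≈ 301 W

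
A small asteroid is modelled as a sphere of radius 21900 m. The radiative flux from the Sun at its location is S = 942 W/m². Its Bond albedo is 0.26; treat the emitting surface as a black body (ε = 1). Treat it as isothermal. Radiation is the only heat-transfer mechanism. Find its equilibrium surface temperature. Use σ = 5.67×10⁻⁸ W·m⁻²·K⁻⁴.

At equilibrium, absorbed power = emitted power.
Absorbing cross-section = πr² = 1.507×10⁹ m²; emitting surface = 4πr² = 6.027×10⁹ m² (ratio 4).
(1−a)S·A_cross = εσ·A_surf·T⁴  ⇒  T⁴ = (1−a)S/(4σ).
T⁴ = 0.740·942/(4·5.67×10⁻⁸) = 3.074×10⁹ K⁴.
T = (3.074×10⁹)^(1/4).

T ≈ 235 K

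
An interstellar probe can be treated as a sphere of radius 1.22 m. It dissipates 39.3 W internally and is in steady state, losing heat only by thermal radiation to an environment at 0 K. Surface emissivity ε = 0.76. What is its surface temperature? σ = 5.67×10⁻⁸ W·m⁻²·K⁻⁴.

T ≈ 83.6 K

Steady state: internal power = radiated power, P = εσA T⁴.
Radiating area A = 4πr² = 18.70 m².
T⁴ = P/(εσA) = 39.3/(0.76·5.67×10⁻⁸·18.70) = 4.876×10⁷ K⁴.
T = (4.876×10⁷)^(1/4).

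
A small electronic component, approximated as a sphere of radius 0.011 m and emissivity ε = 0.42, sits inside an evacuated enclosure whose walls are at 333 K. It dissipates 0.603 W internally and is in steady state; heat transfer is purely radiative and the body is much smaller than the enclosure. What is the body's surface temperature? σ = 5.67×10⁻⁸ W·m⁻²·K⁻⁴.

T ≈ 412 K

For a small grey body in a large enclosure, net radiated power = εσA(T⁴ − T_w⁴).
Steady state: P = εσA(T⁴ − T_w⁴) with A = 4πr² = 0.001521 m².
T⁴ = P/(εσA) + T_w⁴ = 0.603/(0.42·5.67×10⁻⁸·0.001521) + (333)⁴
    = 1.665×10¹⁰ + 1.230×10¹⁰ = 2.895×10¹⁰ K⁴.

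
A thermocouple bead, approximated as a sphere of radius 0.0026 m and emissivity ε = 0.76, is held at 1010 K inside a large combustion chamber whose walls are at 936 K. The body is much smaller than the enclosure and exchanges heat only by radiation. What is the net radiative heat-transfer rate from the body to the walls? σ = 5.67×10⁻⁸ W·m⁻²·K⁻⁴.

P_net ≈ 1.00 W

For a small grey body in a large enclosure: P_net = εσA(T_body⁴ − T_wall⁴).
A = 4πr² = 8.495×10⁻⁵ m²; T_body⁴ − T_wall⁴ = 1.041×10¹² − 7.675×10¹¹ = 2.731×10¹¹ K⁴.
|P_net| = 0.76·5.67×10⁻⁸·8.495×10⁻⁵·2.731×10¹¹.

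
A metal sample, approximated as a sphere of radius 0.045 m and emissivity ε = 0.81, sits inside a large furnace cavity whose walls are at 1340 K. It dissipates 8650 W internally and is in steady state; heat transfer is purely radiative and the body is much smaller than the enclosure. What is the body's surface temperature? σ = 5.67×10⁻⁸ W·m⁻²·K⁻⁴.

T ≈ 1810 K

For a small grey body in a large enclosure, net radiated power = εσA(T⁴ − T_w⁴).
Steady state: P = εσA(T⁴ − T_w⁴) with A = 4πr² = 0.02545 m².
T⁴ = P/(εσA) + T_w⁴ = 8650/(0.81·5.67×10⁻⁸·0.02545) + (1340)⁴
    = 7.401×10¹² + 3.224×10¹² = 1.063×10¹³ K⁴.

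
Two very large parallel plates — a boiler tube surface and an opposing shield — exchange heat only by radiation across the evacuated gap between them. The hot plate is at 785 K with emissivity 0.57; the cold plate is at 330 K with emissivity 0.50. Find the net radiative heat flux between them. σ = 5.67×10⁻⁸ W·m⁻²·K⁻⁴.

For two infinite grey parallel plates, q = σ(T₁⁴ − T₂⁴)/(1/ε₁ + 1/ε₂ − 1).
T₁⁴ − T₂⁴ = 3.797×10¹¹ − 1.186×10¹⁰ = 3.679×10¹¹ K⁴.
1/ε₁ + 1/ε₂ − 1 = 1.754 + 2.000 − 1 = 2.754.
q = 5.67×10⁻⁸ × 3.679×10¹¹ / 2.754.

q ≈ 7570 W/m²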